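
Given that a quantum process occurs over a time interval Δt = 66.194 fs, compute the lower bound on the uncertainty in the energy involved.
4.972 meV

Using the energy-time uncertainty principle:
ΔEΔt ≥ ℏ/2

The minimum uncertainty in energy is:
ΔE_min = ℏ/(2Δt)
ΔE_min = (1.055e-34 J·s) / (2 × 6.619e-14 s)
ΔE_min = 7.966e-22 J = 4.972 meV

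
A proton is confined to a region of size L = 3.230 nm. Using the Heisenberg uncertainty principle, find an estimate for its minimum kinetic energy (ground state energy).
497.221 neV

Using the uncertainty principle to estimate ground state energy:

1. The position uncertainty is approximately the confinement size:
   Δx ≈ L = 3.230e-09 m

2. From ΔxΔp ≥ ℏ/2, the minimum momentum uncertainty is:
   Δp ≈ ℏ/(2L) = 1.632e-26 kg·m/s

3. The kinetic energy is approximately:
   KE ≈ (Δp)²/(2m) = (1.632e-26)²/(2 × 1.673e-27 kg)
   KE ≈ 7.966e-26 J = 497.221 neV

This is an order-of-magnitude estimate of the ground state energy.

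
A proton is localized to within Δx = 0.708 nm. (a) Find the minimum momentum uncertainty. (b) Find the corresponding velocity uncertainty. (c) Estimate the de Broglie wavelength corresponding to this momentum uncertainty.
(a) Δp_min = 7.448 × 10^-26 kg·m/s
(b) Δv_min = 44.526 m/s
(c) λ_dB = 8.897 nm

Step-by-step:

(a) From the uncertainty principle:
Δp_min = ℏ/(2Δx) = (1.055e-34 J·s)/(2 × 7.080e-10 m) = 7.448e-26 kg·m/s

(b) The velocity uncertainty:
Δv = Δp/m = (7.448e-26 kg·m/s)/(1.673e-27 kg) = 4.453e+01 m/s = 44.526 m/s

(c) The de Broglie wavelength for this momentum:
λ = h/p = (6.626e-34 J·s)/(7.448e-26 kg·m/s) = 8.897e-09 m = 8.897 nm

Note: The de Broglie wavelength is comparable to the localization size, as expected from wave-particle duality.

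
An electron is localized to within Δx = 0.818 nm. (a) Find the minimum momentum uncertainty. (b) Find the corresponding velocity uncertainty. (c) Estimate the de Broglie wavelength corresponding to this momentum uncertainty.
(a) Δp_min = 6.446 × 10^-26 kg·m/s
(b) Δv_min = 70.763 km/s
(c) λ_dB = 10.279 nm

Step-by-step:

(a) From the uncertainty principle:
Δp_min = ℏ/(2Δx) = (1.055e-34 J·s)/(2 × 8.180e-10 m) = 6.446e-26 kg·m/s

(b) The velocity uncertainty:
Δv = Δp/m = (6.446e-26 kg·m/s)/(9.109e-31 kg) = 7.076e+04 m/s = 70.763 km/s

(c) The de Broglie wavelength for this momentum:
λ = h/p = (6.626e-34 J·s)/(6.446e-26 kg·m/s) = 1.028e-08 m = 10.279 nm

Note: The de Broglie wavelength is comparable to the localization size, as expected from wave-particle duality.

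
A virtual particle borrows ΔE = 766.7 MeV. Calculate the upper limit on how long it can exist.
4.293 × 10^-25 s

Using the energy-time uncertainty principle:
ΔEΔt ≥ ℏ/2

For a virtual particle borrowing energy ΔE, the maximum lifetime is:
Δt_max = ℏ/(2ΔE)

Converting energy:
ΔE = 766.7 MeV = 1.228e-10 J

Δt_max = (1.055e-34 J·s) / (2 × 1.228e-10 J)
Δt_max = 4.293e-25 s = 4.293 × 10^-25 s

Virtual particles with higher borrowed energy exist for shorter times.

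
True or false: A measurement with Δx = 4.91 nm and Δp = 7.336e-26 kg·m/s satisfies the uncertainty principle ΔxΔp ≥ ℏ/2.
Yes, it satisfies the uncertainty principle.

Calculate the product ΔxΔp:
ΔxΔp = (4.910e-09 m) × (7.336e-26 kg·m/s)
ΔxΔp = 3.602e-34 J·s

Compare to the minimum allowed value ℏ/2:
ℏ/2 = 5.273e-35 J·s

Since ΔxΔp = 3.602e-34 J·s ≥ 5.273e-35 J·s = ℏ/2,
the measurement satisfies the uncertainty principle.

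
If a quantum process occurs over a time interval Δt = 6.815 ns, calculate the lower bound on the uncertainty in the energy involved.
48.291 neV

Using the energy-time uncertainty principle:
ΔEΔt ≥ ℏ/2

The minimum uncertainty in energy is:
ΔE_min = ℏ/(2Δt)
ΔE_min = (1.055e-34 J·s) / (2 × 6.815e-09 s)
ΔE_min = 7.737e-27 J = 48.291 neV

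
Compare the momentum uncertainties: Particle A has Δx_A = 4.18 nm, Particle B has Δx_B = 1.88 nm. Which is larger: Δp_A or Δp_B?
Particle B has the larger minimum momentum uncertainty, by a factor of 2.22.

For each particle, the minimum momentum uncertainty is Δp_min = ℏ/(2Δx):

Particle A: Δp_A = ℏ/(2×4.180e-09 m) = 1.261e-26 kg·m/s
Particle B: Δp_B = ℏ/(2×1.880e-09 m) = 2.805e-26 kg·m/s

Ratio: Δp_B/Δp_A = 2.22

Since Δp_min ∝ 1/Δx, the particle with smaller position uncertainty (B) has larger momentum uncertainty.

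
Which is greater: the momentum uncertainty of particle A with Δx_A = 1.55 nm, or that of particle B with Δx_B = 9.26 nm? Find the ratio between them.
Particle A has the larger minimum momentum uncertainty, by a factor of 5.97.

For each particle, the minimum momentum uncertainty is Δp_min = ℏ/(2Δx):

Particle A: Δp_A = ℏ/(2×1.550e-09 m) = 3.402e-26 kg·m/s
Particle B: Δp_B = ℏ/(2×9.260e-09 m) = 5.694e-27 kg·m/s

Ratio: Δp_A/Δp_B = 5.97

Since Δp_min ∝ 1/Δx, the particle with smaller position uncertainty (A) has larger momentum uncertainty.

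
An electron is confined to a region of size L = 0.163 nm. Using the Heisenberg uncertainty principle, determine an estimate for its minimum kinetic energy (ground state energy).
358.499 meV

Using the uncertainty principle to estimate ground state energy:

1. The position uncertainty is approximately the confinement size:
   Δx ≈ L = 1.630e-10 m

2. From ΔxΔp ≥ ℏ/2, the minimum momentum uncertainty is:
   Δp ≈ ℏ/(2L) = 3.235e-25 kg·m/s

3. The kinetic energy is approximately:
   KE ≈ (Δp)²/(2m) = (3.235e-25)²/(2 × 9.109e-31 kg)
   KE ≈ 5.744e-20 J = 358.499 meV

This is an order-of-magnitude estimate of the ground state energy.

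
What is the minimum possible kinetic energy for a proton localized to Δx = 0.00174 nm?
1.713 eV

Localizing a particle requires giving it sufficient momentum uncertainty:

1. From uncertainty principle: Δp ≥ ℏ/(2Δx)
   Δp_min = (1.055e-34 J·s) / (2 × 1.740e-12 m)
   Δp_min = 3.030e-23 kg·m/s

2. This momentum uncertainty corresponds to kinetic energy:
   KE ≈ (Δp)²/(2m) = (3.030e-23)²/(2 × 1.673e-27 kg)
   KE = 2.745e-19 J = 1.713 eV

Tighter localization requires more energy.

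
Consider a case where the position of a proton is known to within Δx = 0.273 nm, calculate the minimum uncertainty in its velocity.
115.474 m/s

Using the Heisenberg uncertainty principle and Δp = mΔv:
ΔxΔp ≥ ℏ/2
Δx(mΔv) ≥ ℏ/2

The minimum uncertainty in velocity is:
Δv_min = ℏ/(2mΔx)
Δv_min = (1.055e-34 J·s) / (2 × 1.673e-27 kg × 2.730e-10 m)
Δv_min = 1.155e+02 m/s = 115.474 m/s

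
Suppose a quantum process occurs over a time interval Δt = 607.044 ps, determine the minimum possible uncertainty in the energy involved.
542.145 neV

Using the energy-time uncertainty principle:
ΔEΔt ≥ ℏ/2

The minimum uncertainty in energy is:
ΔE_min = ℏ/(2Δt)
ΔE_min = (1.055e-34 J·s) / (2 × 6.070e-10 s)
ΔE_min = 8.686e-26 J = 542.145 neV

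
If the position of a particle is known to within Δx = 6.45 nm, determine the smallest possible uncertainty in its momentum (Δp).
8.175 × 10^-27 kg·m/s

Using the Heisenberg uncertainty principle:
ΔxΔp ≥ ℏ/2

The minimum uncertainty in momentum is:
Δp_min = ℏ/(2Δx)
Δp_min = (1.055e-34 J·s) / (2 × 6.450e-09 m)
Δp_min = 8.175e-27 kg·m/s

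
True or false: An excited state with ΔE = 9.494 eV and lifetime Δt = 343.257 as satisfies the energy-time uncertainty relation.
Yes, it satisfies the uncertainty relation.

Calculate the product ΔEΔt:
ΔE = 9.494 eV = 1.521e-18 J
ΔEΔt = (1.521e-18 J) × (3.433e-16 s)
ΔEΔt = 5.221e-34 J·s

Compare to the minimum allowed value ℏ/2:
ℏ/2 = 5.273e-35 J·s

Since ΔEΔt = 5.221e-34 J·s ≥ 5.273e-35 J·s = ℏ/2,
this satisfies the uncertainty relation.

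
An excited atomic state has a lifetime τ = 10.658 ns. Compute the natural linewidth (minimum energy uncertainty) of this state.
30.879 neV

Using the energy-time uncertainty principle:
ΔEΔt ≥ ℏ/2

The lifetime τ represents the time uncertainty Δt.
The natural linewidth (minimum energy uncertainty) is:

ΔE = ℏ/(2τ)
ΔE = (1.055e-34 J·s) / (2 × 1.066e-08 s)
ΔE = 4.947e-27 J = 30.879 neV

This natural linewidth limits the precision of spectroscopic measurements.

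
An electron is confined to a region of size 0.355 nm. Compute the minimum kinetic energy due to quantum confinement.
75.580 meV

Using the uncertainty principle:

1. Position uncertainty: Δx ≈ 3.550e-10 m
2. Minimum momentum uncertainty: Δp = ℏ/(2Δx) = 1.485e-25 kg·m/s
3. Minimum kinetic energy:
   KE = (Δp)²/(2m) = (1.485e-25)²/(2 × 9.109e-31 kg)
   KE = 1.211e-20 J = 75.580 meV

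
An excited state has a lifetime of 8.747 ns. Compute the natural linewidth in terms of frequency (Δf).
9.098 MHz

Using the energy-time uncertainty principle and E = hf:
ΔEΔt ≥ ℏ/2
hΔf·Δt ≥ ℏ/2

The minimum frequency uncertainty is:
Δf = ℏ/(2hτ) = 1/(4πτ)
Δf = 1/(4π × 8.747e-09 s)
Δf = 9.098e+06 Hz = 9.098 MHz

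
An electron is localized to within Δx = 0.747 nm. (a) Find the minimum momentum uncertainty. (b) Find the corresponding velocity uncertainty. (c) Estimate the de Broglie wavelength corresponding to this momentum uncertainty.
(a) Δp_min = 7.059 × 10^-26 kg·m/s
(b) Δv_min = 77.488 km/s
(c) λ_dB = 9.387 nm

Step-by-step:

(a) From the uncertainty principle:
Δp_min = ℏ/(2Δx) = (1.055e-34 J·s)/(2 × 7.470e-10 m) = 7.059e-26 kg·m/s

(b) The velocity uncertainty:
Δv = Δp/m = (7.059e-26 kg·m/s)/(9.109e-31 kg) = 7.749e+04 m/s = 77.488 km/s

(c) The de Broglie wavelength for this momentum:
λ = h/p = (6.626e-34 J·s)/(7.059e-26 kg·m/s) = 9.387e-09 m = 9.387 nm

Note: The de Broglie wavelength is comparable to the localization size, as expected from wave-particle duality.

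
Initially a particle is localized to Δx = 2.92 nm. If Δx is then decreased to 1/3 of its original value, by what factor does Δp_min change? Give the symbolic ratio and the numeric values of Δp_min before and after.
Original Δp_min = 1.806 × 10^-26 kg·m/s; new Δp'_min = 5.417 × 10^-26 kg·m/s; ratio Δp'_min/Δp_min = 3.

From the uncertainty principle ΔxΔp ≥ ℏ/2, the minimum momentum uncertainty is Δp_min = ℏ/(2Δx).

Original (Δx = 2.92 nm = 2.920e-09 m):
Δp_min = (1.055e-34 J·s)/(2 × 2.920e-09 m) = 1.806e-26 kg·m/s

When Δx → (1/3)Δx:
Δp'_min = ℏ/(2 × (1/3)Δx) = 3 × ℏ/(2Δx) = 3 × Δp_min
Δp'_min = 3 × 1.806e-26 kg·m/s = 5.417e-26 kg·m/s

Since Δp_min ∝ 1/Δx, when Δx is decreased to 1/3 of its original value, Δp_min increases to 3 times its original value.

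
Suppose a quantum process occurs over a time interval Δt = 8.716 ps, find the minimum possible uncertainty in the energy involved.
37.759 μeV

Using the energy-time uncertainty principle:
ΔEΔt ≥ ℏ/2

The minimum uncertainty in energy is:
ΔE_min = ℏ/(2Δt)
ΔE_min = (1.055e-34 J·s) / (2 × 8.716e-12 s)
ΔE_min = 6.050e-24 J = 37.759 μeV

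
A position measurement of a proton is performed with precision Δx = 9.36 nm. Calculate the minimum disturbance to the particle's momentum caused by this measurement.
5.633 × 10^-27 kg·m/s

The uncertainty principle implies that measuring position disturbs momentum:
ΔxΔp ≥ ℏ/2

When we measure position with precision Δx, we necessarily introduce a momentum uncertainty:
Δp ≥ ℏ/(2Δx)
Δp_min = (1.055e-34 J·s) / (2 × 9.360e-09 m)
Δp_min = 5.633e-27 kg·m/s

The more precisely we measure position, the greater the momentum disturbance.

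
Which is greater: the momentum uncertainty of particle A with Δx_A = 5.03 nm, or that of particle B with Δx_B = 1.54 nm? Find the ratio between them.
Particle B has the larger minimum momentum uncertainty, by a factor of 3.27.

For each particle, the minimum momentum uncertainty is Δp_min = ℏ/(2Δx):

Particle A: Δp_A = ℏ/(2×5.030e-09 m) = 1.048e-26 kg·m/s
Particle B: Δp_B = ℏ/(2×1.540e-09 m) = 3.424e-26 kg·m/s

Ratio: Δp_B/Δp_A = 3.27

Since Δp_min ∝ 1/Δx, the particle with smaller position uncertainty (B) has larger momentum uncertainty.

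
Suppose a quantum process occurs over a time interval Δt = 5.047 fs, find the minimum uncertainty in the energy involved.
65.208 meV

Using the energy-time uncertainty principle:
ΔEΔt ≥ ℏ/2

The minimum uncertainty in energy is:
ΔE_min = ℏ/(2Δt)
ΔE_min = (1.055e-34 J·s) / (2 × 5.047e-15 s)
ΔE_min = 1.045e-20 J = 65.208 meV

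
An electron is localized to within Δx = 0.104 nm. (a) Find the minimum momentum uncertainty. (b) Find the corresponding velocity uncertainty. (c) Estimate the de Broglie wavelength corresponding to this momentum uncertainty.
(a) Δp_min = 5.070 × 10^-25 kg·m/s
(b) Δv_min = 556.575 km/s
(c) λ_dB = 1.307 nm

Step-by-step:

(a) From the uncertainty principle:
Δp_min = ℏ/(2Δx) = (1.055e-34 J·s)/(2 × 1.040e-10 m) = 5.070e-25 kg·m/s

(b) The velocity uncertainty:
Δv = Δp/m = (5.070e-25 kg·m/s)/(9.109e-31 kg) = 5.566e+05 m/s = 556.575 km/s

(c) The de Broglie wavelength for this momentum:
λ = h/p = (6.626e-34 J·s)/(5.070e-25 kg·m/s) = 1.307e-09 m = 1.307 nm

Note: The de Broglie wavelength is comparable to the localization size, as expected from wave-particle duality.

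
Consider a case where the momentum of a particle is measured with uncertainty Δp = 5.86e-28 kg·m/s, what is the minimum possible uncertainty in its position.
89.981 nm

Using the Heisenberg uncertainty principle:
ΔxΔp ≥ ℏ/2

The minimum uncertainty in position is:
Δx_min = ℏ/(2Δp)
Δx_min = (1.055e-34 J·s) / (2 × 5.860e-28 kg·m/s)
Δx_min = 8.998e-08 m = 89.981 nm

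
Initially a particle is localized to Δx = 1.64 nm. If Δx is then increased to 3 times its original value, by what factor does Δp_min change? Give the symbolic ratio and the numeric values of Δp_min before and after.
Original Δp_min = 3.215 × 10^-26 kg·m/s; new Δp'_min = 1.072 × 10^-26 kg·m/s; ratio Δp'_min/Δp_min = 1/3.

From the uncertainty principle ΔxΔp ≥ ℏ/2, the minimum momentum uncertainty is Δp_min = ℏ/(2Δx).

Original (Δx = 1.64 nm = 1.640e-09 m):
Δp_min = (1.055e-34 J·s)/(2 × 1.640e-09 m) = 3.215e-26 kg·m/s

When Δx → 3Δx:
Δp'_min = ℏ/(2 × 3Δx) = (1/3) × ℏ/(2Δx) = (1/3) × Δp_min
Δp'_min = 1/3 × 3.215e-26 kg·m/s = 1.072e-26 kg·m/s

Since Δp_min ∝ 1/Δx, when Δx is increased to 3 times its original value, Δp_min decreases to 1/3 of its original value.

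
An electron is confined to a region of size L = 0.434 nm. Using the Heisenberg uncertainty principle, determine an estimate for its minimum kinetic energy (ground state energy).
50.569 meV

Using the uncertainty principle to estimate ground state energy:

1. The position uncertainty is approximately the confinement size:
   Δx ≈ L = 4.340e-10 m

2. From ΔxΔp ≥ ℏ/2, the minimum momentum uncertainty is:
   Δp ≈ ℏ/(2L) = 1.215e-25 kg·m/s

3. The kinetic energy is approximately:
   KE ≈ (Δp)²/(2m) = (1.215e-25)²/(2 × 9.109e-31 kg)
   KE ≈ 8.102e-21 J = 50.569 meV

This is an order-of-magnitude estimate of the ground state energy.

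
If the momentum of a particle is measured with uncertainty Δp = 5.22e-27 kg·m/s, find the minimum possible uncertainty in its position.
10.101 nm

Using the Heisenberg uncertainty principle:
ΔxΔp ≥ ℏ/2

The minimum uncertainty in position is:
Δx_min = ℏ/(2Δp)
Δx_min = (1.055e-34 J·s) / (2 × 5.220e-27 kg·m/s)
Δx_min = 1.010e-08 m = 10.101 nm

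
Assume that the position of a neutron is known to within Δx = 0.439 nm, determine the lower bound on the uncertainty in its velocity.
71.711 m/s

Using the Heisenberg uncertainty principle and Δp = mΔv:
ΔxΔp ≥ ℏ/2
Δx(mΔv) ≥ ℏ/2

The minimum uncertainty in velocity is:
Δv_min = ℏ/(2mΔx)
Δv_min = (1.055e-34 J·s) / (2 × 1.675e-27 kg × 4.390e-10 m)
Δv_min = 7.171e+01 m/s = 71.711 m/s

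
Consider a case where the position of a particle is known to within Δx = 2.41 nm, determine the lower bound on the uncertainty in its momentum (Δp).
2.188 × 10^-26 kg·m/s

Using the Heisenberg uncertainty principle:
ΔxΔp ≥ ℏ/2

The minimum uncertainty in momentum is:
Δp_min = ℏ/(2Δx)
Δp_min = (1.055e-34 J·s) / (2 × 2.410e-09 m)
Δp_min = 2.188e-26 kg·m/s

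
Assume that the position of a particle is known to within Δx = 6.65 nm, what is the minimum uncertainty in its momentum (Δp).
7.929 × 10^-27 kg·m/s

Using the Heisenberg uncertainty principle:
ΔxΔp ≥ ℏ/2

The minimum uncertainty in momentum is:
Δp_min = ℏ/(2Δx)
Δp_min = (1.055e-34 J·s) / (2 × 6.650e-09 m)
Δp_min = 7.929e-27 kg·m/s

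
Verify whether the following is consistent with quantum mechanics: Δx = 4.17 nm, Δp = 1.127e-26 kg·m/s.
No, it violates the uncertainty principle (impossible measurement).

Calculate the product ΔxΔp:
ΔxΔp = (4.170e-09 m) × (1.127e-26 kg·m/s)
ΔxΔp = 4.700e-35 J·s

Compare to the minimum allowed value ℏ/2:
ℏ/2 = 5.273e-35 J·s

Since ΔxΔp = 4.700e-35 J·s < 5.273e-35 J·s = ℏ/2,
the measurement violates the uncertainty principle.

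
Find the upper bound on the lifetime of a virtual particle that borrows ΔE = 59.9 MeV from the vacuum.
5.494 ys

Using the energy-time uncertainty principle:
ΔEΔt ≥ ℏ/2

For a virtual particle borrowing energy ΔE, the maximum lifetime is:
Δt_max = ℏ/(2ΔE)

Converting energy:
ΔE = 59.9 MeV = 9.597e-12 J

Δt_max = (1.055e-34 J·s) / (2 × 9.597e-12 J)
Δt_max = 5.494e-24 s = 5.494 ys

Virtual particles with higher borrowed energy exist for shorter times.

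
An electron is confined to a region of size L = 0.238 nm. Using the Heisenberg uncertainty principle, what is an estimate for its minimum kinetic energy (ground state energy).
168.155 meV

Using the uncertainty principle to estimate ground state energy:

1. The position uncertainty is approximately the confinement size:
   Δx ≈ L = 2.380e-10 m

2. From ΔxΔp ≥ ℏ/2, the minimum momentum uncertainty is:
   Δp ≈ ℏ/(2L) = 2.215e-25 kg·m/s

3. The kinetic energy is approximately:
   KE ≈ (Δp)²/(2m) = (2.215e-25)²/(2 × 9.109e-31 kg)
   KE ≈ 2.694e-20 J = 168.155 meV

This is an order-of-magnitude estimate of the ground state energy.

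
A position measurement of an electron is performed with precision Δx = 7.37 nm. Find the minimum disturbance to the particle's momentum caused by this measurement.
7.154 × 10^-27 kg·m/s

The uncertainty principle implies that measuring position disturbs momentum:
ΔxΔp ≥ ℏ/2

When we measure position with precision Δx, we necessarily introduce a momentum uncertainty:
Δp ≥ ℏ/(2Δx)
Δp_min = (1.055e-34 J·s) / (2 × 7.370e-09 m)
Δp_min = 7.154e-27 kg·m/s

The more precisely we measure position, the greater the momentum disturbance.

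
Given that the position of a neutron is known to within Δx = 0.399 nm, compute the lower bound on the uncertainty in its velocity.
78.900 m/s

Using the Heisenberg uncertainty principle and Δp = mΔv:
ΔxΔp ≥ ℏ/2
Δx(mΔv) ≥ ℏ/2

The minimum uncertainty in velocity is:
Δv_min = ℏ/(2mΔx)
Δv_min = (1.055e-34 J·s) / (2 × 1.675e-27 kg × 3.990e-10 m)
Δv_min = 7.890e+01 m/s = 78.900 m/s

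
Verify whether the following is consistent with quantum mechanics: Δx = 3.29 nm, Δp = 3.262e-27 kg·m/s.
No, it violates the uncertainty principle (impossible measurement).

Calculate the product ΔxΔp:
ΔxΔp = (3.290e-09 m) × (3.262e-27 kg·m/s)
ΔxΔp = 1.073e-35 J·s

Compare to the minimum allowed value ℏ/2:
ℏ/2 = 5.273e-35 J·s

Since ΔxΔp = 1.073e-35 J·s < 5.273e-35 J·s = ℏ/2,
the measurement violates the uncertainty principle.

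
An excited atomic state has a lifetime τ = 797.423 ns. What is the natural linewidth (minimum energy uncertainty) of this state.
412.712 peV

Using the energy-time uncertainty principle:
ΔEΔt ≥ ℏ/2

The lifetime τ represents the time uncertainty Δt.
The natural linewidth (minimum energy uncertainty) is:

ΔE = ℏ/(2τ)
ΔE = (1.055e-34 J·s) / (2 × 7.974e-07 s)
ΔE = 6.612e-29 J = 412.712 peV

This natural linewidth limits the precision of spectroscopic measurements.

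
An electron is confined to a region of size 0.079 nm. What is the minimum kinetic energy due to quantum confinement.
1.526 eV

Using the uncertainty principle:

1. Position uncertainty: Δx ≈ 7.900e-11 m
2. Minimum momentum uncertainty: Δp = ℏ/(2Δx) = 6.675e-25 kg·m/s
3. Minimum kinetic energy:
   KE = (Δp)²/(2m) = (6.675e-25)²/(2 × 9.109e-31 kg)
   KE = 2.445e-19 J = 1.526 eV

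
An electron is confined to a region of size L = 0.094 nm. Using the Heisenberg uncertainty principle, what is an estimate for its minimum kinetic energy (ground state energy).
1.078 eV

Using the uncertainty principle to estimate ground state energy:

1. The position uncertainty is approximately the confinement size:
   Δx ≈ L = 9.400e-11 m

2. From ΔxΔp ≥ ℏ/2, the minimum momentum uncertainty is:
   Δp ≈ ℏ/(2L) = 5.609e-25 kg·m/s

3. The kinetic energy is approximately:
   KE ≈ (Δp)²/(2m) = (5.609e-25)²/(2 × 9.109e-31 kg)
   KE ≈ 1.727e-19 J = 1.078 eV

This is an order-of-magnitude estimate of the ground state energy.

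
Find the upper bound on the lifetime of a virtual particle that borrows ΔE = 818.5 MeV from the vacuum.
4.021 × 10^-25 s

Using the energy-time uncertainty principle:
ΔEΔt ≥ ℏ/2

For a virtual particle borrowing energy ΔE, the maximum lifetime is:
Δt_max = ℏ/(2ΔE)

Converting energy:
ΔE = 818.5 MeV = 1.311e-10 J

Δt_max = (1.055e-34 J·s) / (2 × 1.311e-10 J)
Δt_max = 4.021e-25 s = 4.021 × 10^-25 s

Virtual particles with higher borrowed energy exist for shorter times.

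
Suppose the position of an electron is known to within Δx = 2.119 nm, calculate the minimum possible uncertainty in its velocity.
27.317 km/s

Using the Heisenberg uncertainty principle and Δp = mΔv:
ΔxΔp ≥ ℏ/2
Δx(mΔv) ≥ ℏ/2

The minimum uncertainty in velocity is:
Δv_min = ℏ/(2mΔx)
Δv_min = (1.055e-34 J·s) / (2 × 9.109e-31 kg × 2.119e-09 m)
Δv_min = 2.732e+04 m/s = 27.317 km/s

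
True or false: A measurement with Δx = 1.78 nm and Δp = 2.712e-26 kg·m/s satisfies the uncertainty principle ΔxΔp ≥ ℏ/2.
No, it violates the uncertainty principle (impossible measurement).

Calculate the product ΔxΔp:
ΔxΔp = (1.780e-09 m) × (2.712e-26 kg·m/s)
ΔxΔp = 4.827e-35 J·s

Compare to the minimum allowed value ℏ/2:
ℏ/2 = 5.273e-35 J·s

Since ΔxΔp = 4.827e-35 J·s < 5.273e-35 J·s = ℏ/2,
the measurement violates the uncertainty principle.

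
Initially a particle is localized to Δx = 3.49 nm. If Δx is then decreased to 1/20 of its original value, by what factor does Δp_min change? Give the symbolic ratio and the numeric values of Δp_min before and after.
Original Δp_min = 1.511 × 10^-26 kg·m/s; new Δp'_min = 3.022 × 10^-25 kg·m/s; ratio Δp'_min/Δp_min = 20.

From the uncertainty principle ΔxΔp ≥ ℏ/2, the minimum momentum uncertainty is Δp_min = ℏ/(2Δx).

Original (Δx = 3.49 nm = 3.490e-09 m):
Δp_min = (1.055e-34 J·s)/(2 × 3.490e-09 m) = 1.511e-26 kg·m/s

When Δx → (1/20)Δx:
Δp'_min = ℏ/(2 × (1/20)Δx) = 20 × ℏ/(2Δx) = 20 × Δp_min
Δp'_min = 20 × 1.511e-26 kg·m/s = 3.022e-25 kg·m/s

Since Δp_min ∝ 1/Δx, when Δx is decreased to 1/20 of its original value, Δp_min increases to 20 times its original value.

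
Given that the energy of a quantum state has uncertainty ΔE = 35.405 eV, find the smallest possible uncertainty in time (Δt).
9.295 as

Using the energy-time uncertainty principle:
ΔEΔt ≥ ℏ/2

The minimum uncertainty in time is:
Δt_min = ℏ/(2ΔE)
Δt_min = (1.055e-34 J·s) / (2 × 5.673e-18 J)
Δt_min = 9.295e-18 s = 9.295 as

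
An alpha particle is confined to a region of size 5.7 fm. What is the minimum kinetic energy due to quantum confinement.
40.191 keV

Using the uncertainty principle:

1. Position uncertainty: Δx ≈ 5.700e-15 m
2. Minimum momentum uncertainty: Δp = ℏ/(2Δx) = 9.251e-21 kg·m/s
3. Minimum kinetic energy:
   KE = (Δp)²/(2m) = (9.251e-21)²/(2 × 6.645e-27 kg)
   KE = 6.439e-15 J = 40.191 keV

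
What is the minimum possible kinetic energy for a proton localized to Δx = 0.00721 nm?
99.789 meV

Localizing a particle requires giving it sufficient momentum uncertainty:

1. From uncertainty principle: Δp ≥ ℏ/(2Δx)
   Δp_min = (1.055e-34 J·s) / (2 × 7.210e-12 m)
   Δp_min = 7.313e-24 kg·m/s

2. This momentum uncertainty corresponds to kinetic energy:
   KE ≈ (Δp)²/(2m) = (7.313e-24)²/(2 × 1.673e-27 kg)
   KE = 1.599e-20 J = 99.789 meV

Tighter localization requires more energy.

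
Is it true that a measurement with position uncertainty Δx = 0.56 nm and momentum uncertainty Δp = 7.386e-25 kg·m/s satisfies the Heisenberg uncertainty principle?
Yes, it satisfies the uncertainty principle.

Calculate the product ΔxΔp:
ΔxΔp = (5.600e-10 m) × (7.386e-25 kg·m/s)
ΔxΔp = 4.136e-34 J·s

Compare to the minimum allowed value ℏ/2:
ℏ/2 = 5.273e-35 J·s

Since ΔxΔp = 4.136e-34 J·s ≥ 5.273e-35 J·s = ℏ/2,
the measurement satisfies the uncertainty principle.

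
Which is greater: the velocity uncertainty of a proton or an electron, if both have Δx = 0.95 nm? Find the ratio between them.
The electron has the larger minimum velocity uncertainty, by a ratio of 1836.2.

For both particles, Δp_min = ℏ/(2Δx) = 5.550e-26 kg·m/s (same for both).

The velocity uncertainty is Δv = Δp/m:
- proton: Δv = 5.550e-26 / 1.673e-27 = 3.318e+01 m/s = 33.184 m/s
- electron: Δv = 5.550e-26 / 9.109e-31 = 6.093e+04 m/s = 60.930 km/s

Ratio: 6.093e+04 / 3.318e+01 = 1836.2

The lighter particle has larger velocity uncertainty because Δv ∝ 1/m.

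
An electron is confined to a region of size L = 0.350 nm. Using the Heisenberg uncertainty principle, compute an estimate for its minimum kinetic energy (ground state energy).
77.755 meV

Using the uncertainty principle to estimate ground state energy:

1. The position uncertainty is approximately the confinement size:
   Δx ≈ L = 3.500e-10 m

2. From ΔxΔp ≥ ℏ/2, the minimum momentum uncertainty is:
   Δp ≈ ℏ/(2L) = 1.507e-25 kg·m/s

3. The kinetic energy is approximately:
   KE ≈ (Δp)²/(2m) = (1.507e-25)²/(2 × 9.109e-31 kg)
   KE ≈ 1.246e-20 J = 77.755 meV

This is an order-of-magnitude estimate of the ground state energy.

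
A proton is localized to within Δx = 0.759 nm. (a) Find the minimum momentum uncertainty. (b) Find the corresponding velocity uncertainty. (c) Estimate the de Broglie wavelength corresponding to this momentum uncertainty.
(a) Δp_min = 6.947 × 10^-26 kg·m/s
(b) Δv_min = 41.534 m/s
(c) λ_dB = 9.538 nm

Step-by-step:

(a) From the uncertainty principle:
Δp_min = ℏ/(2Δx) = (1.055e-34 J·s)/(2 × 7.590e-10 m) = 6.947e-26 kg·m/s

(b) The velocity uncertainty:
Δv = Δp/m = (6.947e-26 kg·m/s)/(1.673e-27 kg) = 4.153e+01 m/s = 41.534 m/s

(c) The de Broglie wavelength for this momentum:
λ = h/p = (6.626e-34 J·s)/(6.947e-26 kg·m/s) = 9.538e-09 m = 9.538 nm

Note: The de Broglie wavelength is comparable to the localization size, as expected from wave-particle duality.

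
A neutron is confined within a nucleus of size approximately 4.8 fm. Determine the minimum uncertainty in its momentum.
1.099 × 10^-20 kg·m/s

Using the Heisenberg uncertainty principle:
ΔxΔp ≥ ℏ/2

With Δx ≈ L = 4.800e-15 m (the confinement size):
Δp_min = ℏ/(2Δx)
Δp_min = (1.055e-34 J·s) / (2 × 4.800e-15 m)
Δp_min = 1.099e-20 kg·m/s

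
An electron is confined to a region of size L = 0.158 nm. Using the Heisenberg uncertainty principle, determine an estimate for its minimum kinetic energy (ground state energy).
381.548 meV

Using the uncertainty principle to estimate ground state energy:

1. The position uncertainty is approximately the confinement size:
   Δx ≈ L = 1.580e-10 m

2. From ΔxΔp ≥ ℏ/2, the minimum momentum uncertainty is:
   Δp ≈ ℏ/(2L) = 3.337e-25 kg·m/s

3. The kinetic energy is approximately:
   KE ≈ (Δp)²/(2m) = (3.337e-25)²/(2 × 9.109e-31 kg)
   KE ≈ 6.113e-20 J = 381.548 meV

This is an order-of-magnitude estimate of the ground state energy.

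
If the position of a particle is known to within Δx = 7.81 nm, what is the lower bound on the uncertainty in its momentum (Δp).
6.751 × 10^-27 kg·m/s

Using the Heisenberg uncertainty principle:
ΔxΔp ≥ ℏ/2

The minimum uncertainty in momentum is:
Δp_min = ℏ/(2Δx)
Δp_min = (1.055e-34 J·s) / (2 × 7.810e-09 m)
Δp_min = 6.751e-27 kg·m/s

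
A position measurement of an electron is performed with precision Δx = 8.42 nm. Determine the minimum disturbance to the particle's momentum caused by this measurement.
6.262 × 10^-27 kg·m/s

The uncertainty principle implies that measuring position disturbs momentum:
ΔxΔp ≥ ℏ/2

When we measure position with precision Δx, we necessarily introduce a momentum uncertainty:
Δp ≥ ℏ/(2Δx)
Δp_min = (1.055e-34 J·s) / (2 × 8.420e-09 m)
Δp_min = 6.262e-27 kg·m/s

The more precisely we measure position, the greater the momentum disturbance.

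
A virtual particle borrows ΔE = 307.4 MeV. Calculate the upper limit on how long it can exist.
1.071 ys

Using the energy-time uncertainty principle:
ΔEΔt ≥ ℏ/2

For a virtual particle borrowing energy ΔE, the maximum lifetime is:
Δt_max = ℏ/(2ΔE)

Converting energy:
ΔE = 307.4 MeV = 4.925e-11 J

Δt_max = (1.055e-34 J·s) / (2 × 4.925e-11 J)
Δt_max = 1.071e-24 s = 1.071 ys

Virtual particles with higher borrowed energy exist for shorter times.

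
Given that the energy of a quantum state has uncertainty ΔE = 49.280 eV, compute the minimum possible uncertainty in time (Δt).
6.678 as

Using the energy-time uncertainty principle:
ΔEΔt ≥ ℏ/2

The minimum uncertainty in time is:
Δt_min = ℏ/(2ΔE)
Δt_min = (1.055e-34 J·s) / (2 × 7.896e-18 J)
Δt_min = 6.678e-18 s = 6.678 as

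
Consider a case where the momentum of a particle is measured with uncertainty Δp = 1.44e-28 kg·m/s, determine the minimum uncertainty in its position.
366.171 nm

Using the Heisenberg uncertainty principle:
ΔxΔp ≥ ℏ/2

The minimum uncertainty in position is:
Δx_min = ℏ/(2Δp)
Δx_min = (1.055e-34 J·s) / (2 × 1.440e-28 kg·m/s)
Δx_min = 3.662e-07 m = 366.171 nm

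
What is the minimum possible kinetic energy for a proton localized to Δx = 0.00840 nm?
73.518 meV

Localizing a particle requires giving it sufficient momentum uncertainty:

1. From uncertainty principle: Δp ≥ ℏ/(2Δx)
   Δp_min = (1.055e-34 J·s) / (2 × 8.400e-12 m)
   Δp_min = 6.277e-24 kg·m/s

2. This momentum uncertainty corresponds to kinetic energy:
   KE ≈ (Δp)²/(2m) = (6.277e-24)²/(2 × 1.673e-27 kg)
   KE = 1.178e-20 J = 73.518 meV

Tighter localization requires more energy.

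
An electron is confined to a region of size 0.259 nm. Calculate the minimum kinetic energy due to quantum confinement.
141.992 meV

Using the uncertainty principle:

1. Position uncertainty: Δx ≈ 2.590e-10 m
2. Minimum momentum uncertainty: Δp = ℏ/(2Δx) = 2.036e-25 kg·m/s
3. Minimum kinetic energy:
   KE = (Δp)²/(2m) = (2.036e-25)²/(2 × 9.109e-31 kg)
   KE = 2.275e-20 J = 141.992 meV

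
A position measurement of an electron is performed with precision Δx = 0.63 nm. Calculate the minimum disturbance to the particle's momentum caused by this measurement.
8.370 × 10^-26 kg·m/s

The uncertainty principle implies that measuring position disturbs momentum:
ΔxΔp ≥ ℏ/2

When we measure position with precision Δx, we necessarily introduce a momentum uncertainty:
Δp ≥ ℏ/(2Δx)
Δp_min = (1.055e-34 J·s) / (2 × 6.300e-10 m)
Δp_min = 8.370e-26 kg·m/s

The more precisely we measure position, the greater the momentum disturbance.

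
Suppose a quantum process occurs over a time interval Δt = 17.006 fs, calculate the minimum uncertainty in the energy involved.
19.352 meV

Using the energy-time uncertainty principle:
ΔEΔt ≥ ℏ/2

The minimum uncertainty in energy is:
ΔE_min = ℏ/(2Δt)
ΔE_min = (1.055e-34 J·s) / (2 × 1.701e-14 s)
ΔE_min = 3.101e-21 J = 19.352 meV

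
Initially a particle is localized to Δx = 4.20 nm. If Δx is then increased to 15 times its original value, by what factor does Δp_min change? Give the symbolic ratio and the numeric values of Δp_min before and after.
Original Δp_min = 1.255 × 10^-26 kg·m/s; new Δp'_min = 8.370 × 10^-28 kg·m/s; ratio Δp'_min/Δp_min = 1/15.

From the uncertainty principle ΔxΔp ≥ ℏ/2, the minimum momentum uncertainty is Δp_min = ℏ/(2Δx).

Original (Δx = 4.20 nm = 4.200e-09 m):
Δp_min = (1.055e-34 J·s)/(2 × 4.200e-09 m) = 1.255e-26 kg·m/s

When Δx → 15Δx:
Δp'_min = ℏ/(2 × 15Δx) = (1/15) × ℏ/(2Δx) = (1/15) × Δp_min
Δp'_min = 1/15 × 1.255e-26 kg·m/s = 8.370e-28 kg·m/s

Since Δp_min ∝ 1/Δx, when Δx is increased to 15 times its original value, Δp_min decreases to 1/15 of its original value.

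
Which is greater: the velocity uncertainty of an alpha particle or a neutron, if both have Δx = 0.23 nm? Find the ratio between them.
The neutron has the larger minimum velocity uncertainty, by a ratio of 4.0.

For both particles, Δp_min = ℏ/(2Δx) = 2.293e-25 kg·m/s (same for both).

The velocity uncertainty is Δv = Δp/m:
- alpha particle: Δv = 2.293e-25 / 6.645e-27 = 3.450e+01 m/s = 34.502 m/s
- neutron: Δv = 2.293e-25 / 1.675e-27 = 1.369e+02 m/s = 136.874 m/s

Ratio: 1.369e+02 / 3.450e+01 = 4.0

The lighter particle has larger velocity uncertainty because Δv ∝ 1/m.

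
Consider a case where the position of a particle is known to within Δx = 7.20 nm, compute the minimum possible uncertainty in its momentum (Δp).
7.323 × 10^-27 kg·m/s

Using the Heisenberg uncertainty principle:
ΔxΔp ≥ ℏ/2

The minimum uncertainty in momentum is:
Δp_min = ℏ/(2Δx)
Δp_min = (1.055e-34 J·s) / (2 × 7.200e-09 m)
Δp_min = 7.323e-27 kg·m/s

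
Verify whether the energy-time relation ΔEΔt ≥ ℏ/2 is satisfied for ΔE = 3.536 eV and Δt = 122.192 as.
Yes, it satisfies the uncertainty relation.

Calculate the product ΔEΔt:
ΔE = 3.536 eV = 5.665e-19 J
ΔEΔt = (5.665e-19 J) × (1.222e-16 s)
ΔEΔt = 6.923e-35 J·s

Compare to the minimum allowed value ℏ/2:
ℏ/2 = 5.273e-35 J·s

Since ΔEΔt = 6.923e-35 J·s ≥ 5.273e-35 J·s = ℏ/2,
this satisfies the uncertainty relation.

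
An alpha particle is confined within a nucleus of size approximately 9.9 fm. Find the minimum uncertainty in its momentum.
5.326 × 10^-21 kg·m/s

Using the Heisenberg uncertainty principle:
ΔxΔp ≥ ℏ/2

With Δx ≈ L = 9.900e-15 m (the confinement size):
Δp_min = ℏ/(2Δx)
Δp_min = (1.055e-34 J·s) / (2 × 9.900e-15 m)
Δp_min = 5.326e-21 kg·m/s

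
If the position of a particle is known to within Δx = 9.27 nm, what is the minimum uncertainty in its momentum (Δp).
5.688 × 10^-27 kg·m/s

Using the Heisenberg uncertainty principle:
ΔxΔp ≥ ℏ/2

The minimum uncertainty in momentum is:
Δp_min = ℏ/(2Δx)
Δp_min = (1.055e-34 J·s) / (2 × 9.270e-09 m)
Δp_min = 5.688e-27 kg·m/s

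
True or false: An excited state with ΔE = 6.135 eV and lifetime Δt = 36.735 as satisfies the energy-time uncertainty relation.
No, it violates the uncertainty relation.

Calculate the product ΔEΔt:
ΔE = 6.135 eV = 9.829e-19 J
ΔEΔt = (9.829e-19 J) × (3.674e-17 s)
ΔEΔt = 3.611e-35 J·s

Compare to the minimum allowed value ℏ/2:
ℏ/2 = 5.273e-35 J·s

Since ΔEΔt = 3.611e-35 J·s < 5.273e-35 J·s = ℏ/2,
this violates the uncertainty relation.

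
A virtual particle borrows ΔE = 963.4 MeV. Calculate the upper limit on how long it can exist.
3.416 × 10^-25 s

Using the energy-time uncertainty principle:
ΔEΔt ≥ ℏ/2

For a virtual particle borrowing energy ΔE, the maximum lifetime is:
Δt_max = ℏ/(2ΔE)

Converting energy:
ΔE = 963.4 MeV = 1.544e-10 J

Δt_max = (1.055e-34 J·s) / (2 × 1.544e-10 J)
Δt_max = 3.416e-25 s = 3.416 × 10^-25 s

Virtual particles with higher borrowed energy exist for shorter times.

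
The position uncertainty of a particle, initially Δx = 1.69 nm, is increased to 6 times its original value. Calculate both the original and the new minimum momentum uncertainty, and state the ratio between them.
Original Δp_min = 3.120 × 10^-26 kg·m/s; new Δp'_min = 5.200 × 10^-27 kg·m/s; ratio Δp'_min/Δp_min = 1/6.

From the uncertainty principle ΔxΔp ≥ ℏ/2, the minimum momentum uncertainty is Δp_min = ℏ/(2Δx).

Original (Δx = 1.69 nm = 1.690e-09 m):
Δp_min = (1.055e-34 J·s)/(2 × 1.690e-09 m) = 3.120e-26 kg·m/s

When Δx → 6Δx:
Δp'_min = ℏ/(2 × 6Δx) = (1/6) × ℏ/(2Δx) = (1/6) × Δp_min
Δp'_min = 1/6 × 3.120e-26 kg·m/s = 5.200e-27 kg·m/s

Since Δp_min ∝ 1/Δx, when Δx is increased to 6 times its original value, Δp_min decreases to 1/6 of its original value.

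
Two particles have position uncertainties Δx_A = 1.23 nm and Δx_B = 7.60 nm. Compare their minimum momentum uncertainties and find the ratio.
Particle A has the larger minimum momentum uncertainty, by a factor of 6.18.

For each particle, the minimum momentum uncertainty is Δp_min = ℏ/(2Δx):

Particle A: Δp_A = ℏ/(2×1.230e-09 m) = 4.287e-26 kg·m/s
Particle B: Δp_B = ℏ/(2×7.600e-09 m) = 6.938e-27 kg·m/s

Ratio: Δp_A/Δp_B = 6.18

Since Δp_min ∝ 1/Δx, the particle with smaller position uncertainty (A) has larger momentum uncertainty.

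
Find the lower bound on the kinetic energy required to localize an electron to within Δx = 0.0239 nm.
16.675 eV

Localizing a particle requires giving it sufficient momentum uncertainty:

1. From uncertainty principle: Δp ≥ ℏ/(2Δx)
   Δp_min = (1.055e-34 J·s) / (2 × 2.390e-11 m)
   Δp_min = 2.206e-24 kg·m/s

2. This momentum uncertainty corresponds to kinetic energy:
   KE ≈ (Δp)²/(2m) = (2.206e-24)²/(2 × 9.109e-31 kg)
   KE = 2.672e-18 J = 16.675 eV

Tighter localization requires more energy.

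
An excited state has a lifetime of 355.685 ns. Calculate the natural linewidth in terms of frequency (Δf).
223.730 kHz

Using the energy-time uncertainty principle and E = hf:
ΔEΔt ≥ ℏ/2
hΔf·Δt ≥ ℏ/2

The minimum frequency uncertainty is:
Δf = ℏ/(2hτ) = 1/(4πτ)
Δf = 1/(4π × 3.557e-07 s)
Δf = 2.237e+05 Hz = 223.730 kHz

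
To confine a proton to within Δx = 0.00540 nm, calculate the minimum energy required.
177.896 meV

Localizing a particle requires giving it sufficient momentum uncertainty:

1. From uncertainty principle: Δp ≥ ℏ/(2Δx)
   Δp_min = (1.055e-34 J·s) / (2 × 5.400e-12 m)
   Δp_min = 9.765e-24 kg·m/s

2. This momentum uncertainty corresponds to kinetic energy:
   KE ≈ (Δp)²/(2m) = (9.765e-24)²/(2 × 1.673e-27 kg)
   KE = 2.850e-20 J = 177.896 meV

Tighter localization requires more energy.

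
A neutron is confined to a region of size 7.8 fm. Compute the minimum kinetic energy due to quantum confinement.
85.146 keV

Using the uncertainty principle:

1. Position uncertainty: Δx ≈ 7.800e-15 m
2. Minimum momentum uncertainty: Δp = ℏ/(2Δx) = 6.760e-21 kg·m/s
3. Minimum kinetic energy:
   KE = (Δp)²/(2m) = (6.760e-21)²/(2 × 1.675e-27 kg)
   KE = 1.364e-14 J = 85.146 keV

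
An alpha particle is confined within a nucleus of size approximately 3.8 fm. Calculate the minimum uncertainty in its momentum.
1.388 × 10^-20 kg·m/s

Using the Heisenberg uncertainty principle:
ΔxΔp ≥ ℏ/2

With Δx ≈ L = 3.800e-15 m (the confinement size):
Δp_min = ℏ/(2Δx)
Δp_min = (1.055e-34 J·s) / (2 × 3.800e-15 m)
Δp_min = 1.388e-20 kg·m/s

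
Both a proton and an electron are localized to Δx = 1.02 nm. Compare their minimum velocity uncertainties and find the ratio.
The electron has the larger minimum velocity uncertainty, by a ratio of 1836.2.

For both particles, Δp_min = ℏ/(2Δx) = 5.169e-26 kg·m/s (same for both).

The velocity uncertainty is Δv = Δp/m:
- proton: Δv = 5.169e-26 / 1.673e-27 = 3.091e+01 m/s = 30.906 m/s
- electron: Δv = 5.169e-26 / 9.109e-31 = 5.675e+04 m/s = 56.749 km/s

Ratio: 5.675e+04 / 3.091e+01 = 1836.2

The lighter particle has larger velocity uncertainty because Δv ∝ 1/m.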